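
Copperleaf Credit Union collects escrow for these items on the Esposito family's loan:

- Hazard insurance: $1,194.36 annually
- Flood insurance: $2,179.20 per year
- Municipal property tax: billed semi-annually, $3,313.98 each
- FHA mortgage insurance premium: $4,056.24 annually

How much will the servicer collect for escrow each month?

$1,171.48

Hazard insurance = $1,194.36/yr
Flood insurance = $2,179.20/yr
Municipal property tax = $3,313.98 × 2 = $6,627.96/yr
FHA mortgage insurance premium = $4,056.24/yr
Total per year = $1,194.36 + $2,179.20 + $6,627.96 + $4,056.24 = $14,057.76
Monthly escrow = $14,057.76 ÷ 12 = $1,171.48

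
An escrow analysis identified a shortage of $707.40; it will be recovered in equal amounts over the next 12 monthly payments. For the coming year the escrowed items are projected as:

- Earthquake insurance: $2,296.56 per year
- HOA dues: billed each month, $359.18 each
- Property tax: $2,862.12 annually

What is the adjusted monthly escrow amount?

Earthquake insurance = $2,296.56 per year
HOA dues = $359.18 × 12 = $4,310.16 per year
Property tax = $2,862.12 per year
Yearly total = $2,296.56 + $4,310.16 + $2,862.12 = $9,468.84
Per month = $9,468.84 / 12 = $789.07
Monthly shortage recovery: $707.40 / 12 = $58.95
New monthly escrow = $789.07 + $58.95 = $848.02

$848.02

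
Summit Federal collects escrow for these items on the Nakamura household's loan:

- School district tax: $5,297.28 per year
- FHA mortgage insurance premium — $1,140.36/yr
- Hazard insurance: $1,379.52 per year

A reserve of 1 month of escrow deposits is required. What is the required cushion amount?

$651.43

School district tax = $5,297.28/yr
FHA mortgage insurance premium = $1,140.36/yr
Hazard insurance = $1,379.52/yr
Combined annual = $5,297.28 + $1,140.36 + $1,379.52 = $7,817.16
Monthly escrow = $7,817.16 ÷ 12 = $651.43
Required cushion = 1 × $651.43 = $651.43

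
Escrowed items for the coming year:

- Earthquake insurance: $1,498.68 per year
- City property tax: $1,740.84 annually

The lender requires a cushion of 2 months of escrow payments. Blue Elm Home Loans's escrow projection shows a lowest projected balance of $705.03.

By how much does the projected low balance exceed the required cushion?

$165.11

Earthquake insurance — $1,498.68 annually
City property tax — $1,740.84 annually
Annual escrow total = $3,239.52
Per month = $3,239.52 / 12 = $269.96
Cushion = 2 × $269.96 = $539.92
Surplus = $705.03 − $539.92 = $165.11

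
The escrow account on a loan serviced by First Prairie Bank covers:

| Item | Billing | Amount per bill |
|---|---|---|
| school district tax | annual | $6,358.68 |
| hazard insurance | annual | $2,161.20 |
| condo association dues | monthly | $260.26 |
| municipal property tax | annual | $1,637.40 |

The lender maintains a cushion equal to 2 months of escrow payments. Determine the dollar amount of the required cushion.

$2,213.40

School district tax — $6,358.68
Hazard insurance — $2,161.20
Condo association dues — $260.26 × 12 = $3,123.12
Municipal property tax — $1,637.40
Total annual escrow = $6,358.68 + $2,161.20 + $3,123.12 + $1,637.40 = $13,280.40
Monthly = $13,280.40 ÷ 12 = $1,106.70
Cushion = 2 × $1,106.70 = $2,213.40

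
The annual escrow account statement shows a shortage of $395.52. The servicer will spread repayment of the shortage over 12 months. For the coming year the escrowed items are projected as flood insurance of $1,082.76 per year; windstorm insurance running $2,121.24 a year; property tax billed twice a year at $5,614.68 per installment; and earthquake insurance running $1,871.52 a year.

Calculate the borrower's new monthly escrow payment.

Flood insurance = $1,082.76
Windstorm insurance = $2,121.24
Property tax = $5,614.68 × 2 = $11,229.36
Earthquake insurance = $1,871.52
Combined annual = $1,082.76 + $2,121.24 + $11,229.36 + $1,871.52 = $16,304.88
Monthly = $16,304.88 ÷ 12 = $1,358.74
Shortage spread = $395.52 / 12 = $32.96/mo
New monthly escrow = $1,358.74 + $32.96 = $1,391.70

$1,391.70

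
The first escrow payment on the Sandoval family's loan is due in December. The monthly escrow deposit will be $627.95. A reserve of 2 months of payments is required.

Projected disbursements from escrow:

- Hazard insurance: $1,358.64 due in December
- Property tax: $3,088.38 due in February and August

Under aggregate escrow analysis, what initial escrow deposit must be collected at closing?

Cushion = 2 × $627.95 = $1,255.90
Trial balance (start $0, +$627.95 each month, − disbursements):
  Dec: +$627.95 − $1,358.64 → -$730.69
  Jan: +$627.95 → -$102.74
  Feb: +$627.95 − $3,088.38 → -$2,563.17
  Mar: +$627.95 → -$1,935.22
  Apr: +$627.95 → -$1,307.27
  May: +$627.95 → -$679.32
  Jun: +$627.95 → -$51.37
  Jul: +$627.95 → $576.58
  Aug: +$627.95 − $3,088.38 → -$1,883.85
  Sep: +$627.95 → -$1,255.90
  Oct: +$627.95 → -$627.95
  Nov: +$627.95 → $0.00
Lowest trial balance = -$2,563.17 (Feb)
Initial deposit = cushion − low point = $1,255.90 − (-$2,563.17) = $3,819.07

$3,819.07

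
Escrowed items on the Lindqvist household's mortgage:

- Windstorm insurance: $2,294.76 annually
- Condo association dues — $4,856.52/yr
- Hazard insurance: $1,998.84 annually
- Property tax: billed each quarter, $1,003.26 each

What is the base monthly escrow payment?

Windstorm insurance: $2,294.76/yr
Condo association dues: $4,856.52/yr
Hazard insurance: $1,998.84/yr
Property tax: $1,003.26 × 4 = $4,013.04/yr
Total per year = $2,294.76 + $4,856.52 + $1,998.84 + $4,013.04 = $13,163.16
Base monthly escrow = $13,163.16 ÷ 12 = $1,096.93

$1,096.93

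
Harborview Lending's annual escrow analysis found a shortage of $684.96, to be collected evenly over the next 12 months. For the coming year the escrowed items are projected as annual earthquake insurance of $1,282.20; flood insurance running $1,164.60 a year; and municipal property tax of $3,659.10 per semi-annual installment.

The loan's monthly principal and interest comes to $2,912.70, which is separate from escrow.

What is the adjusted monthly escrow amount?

$870.83

Earthquake insurance — $1,282.20 annually
Flood insurance — $1,164.60 annually
Municipal property tax — $3,659.10 × 2 = $7,318.20 annually
Combined annual = $9,765.00
Monthly escrow = $9,765.00 / 12 = $813.75
Shortage per month = $684.96 ÷ 12 = $57.08
New monthly escrow = $813.75 + $57.08 = $870.83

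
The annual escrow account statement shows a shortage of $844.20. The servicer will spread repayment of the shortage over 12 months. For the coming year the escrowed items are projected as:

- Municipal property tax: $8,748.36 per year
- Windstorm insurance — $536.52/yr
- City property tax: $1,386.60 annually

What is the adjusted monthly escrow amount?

$959.64

Municipal property tax = $8,748.36
Windstorm insurance = $536.52
City property tax = $1,386.60
Combined annual = $8,748.36 + $536.52 + $1,386.60 = $10,671.48
Per month = $10,671.48 / 12 = $889.29
Shortage spread = $844.20 / 12 = $70.35/mo
Adjusted monthly = $889.29 + $70.35 = $959.64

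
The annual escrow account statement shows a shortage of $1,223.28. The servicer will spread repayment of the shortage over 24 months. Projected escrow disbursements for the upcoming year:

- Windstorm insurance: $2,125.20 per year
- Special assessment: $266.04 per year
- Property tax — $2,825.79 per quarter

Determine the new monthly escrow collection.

Windstorm insurance: $2,125.20
Special assessment: $266.04
Property tax: $2,825.79 × 4 = $11,303.16
Annual escrow total = $2,125.20 + $266.04 + $11,303.16 = $13,694.40
Monthly escrow = $13,694.40 ÷ 12 = $1,141.20
Shortage spread = $1,223.28 / 24 = $50.97/mo
New monthly escrow = $1,141.20 + $50.97 = $1,192.17

$1,192.17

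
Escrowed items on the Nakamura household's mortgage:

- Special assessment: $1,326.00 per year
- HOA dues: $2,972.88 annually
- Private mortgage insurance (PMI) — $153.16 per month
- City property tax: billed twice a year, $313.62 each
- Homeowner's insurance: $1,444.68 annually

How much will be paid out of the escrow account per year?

$8,208.72

Special assessment — $1,326.00 per year
HOA dues — $2,972.88 per year
Private mortgage insurance (PMI) — $153.16 × 12 = $1,837.92 per year
City property tax — $313.62 × 2 = $627.24 per year
Homeowner's insurance — $1,444.68 per year
Total per year = $1,326.00 + $2,972.88 + $1,837.92 + $627.24 + $1,444.68 = $8,208.72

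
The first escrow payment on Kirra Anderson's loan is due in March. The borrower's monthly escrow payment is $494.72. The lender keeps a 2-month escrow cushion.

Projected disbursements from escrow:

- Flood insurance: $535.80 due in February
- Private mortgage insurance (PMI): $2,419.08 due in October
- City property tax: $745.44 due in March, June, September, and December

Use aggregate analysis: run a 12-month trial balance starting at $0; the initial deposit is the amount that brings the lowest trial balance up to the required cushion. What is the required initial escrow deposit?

$1,687.08

Cushion = 2 × $494.72 = $989.44
Trial balance (start $0, +$494.72 each month, − disbursements):
  Mar: +$494.72 − $745.44 → -$250.72
  Apr: +$494.72 → $244.00
  May: +$494.72 → $738.72
  Jun: +$494.72 − $745.44 → $488.00
  Jul: +$494.72 → $982.72
  Aug: +$494.72 → $1,477.44
  Sep: +$494.72 − $745.44 → $1,226.72
  Oct: +$494.72 − $2,419.08 → -$697.64
  Nov: +$494.72 → -$202.92
  Dec: +$494.72 − $745.44 → -$453.64
  Jan: +$494.72 → $41.08
  Feb: +$494.72 − $535.80 → $0.00
Lowest trial balance = -$697.64 (Oct)
Initial deposit = cushion − low point = $989.44 − (-$697.64) = $1,687.08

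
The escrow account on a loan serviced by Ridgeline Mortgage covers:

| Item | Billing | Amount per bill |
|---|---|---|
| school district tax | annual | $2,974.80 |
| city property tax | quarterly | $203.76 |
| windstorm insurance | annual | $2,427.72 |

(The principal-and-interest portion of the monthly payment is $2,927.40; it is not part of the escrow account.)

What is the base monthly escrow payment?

$518.13

School district tax — $2,974.80/yr
City property tax — $203.76 × 4 = $815.04/yr
Windstorm insurance — $2,427.72/yr
Total per year = $2,974.80 + $815.04 + $2,427.72 = $6,217.56
Monthly escrow = $6,217.56 / 12 = $518.13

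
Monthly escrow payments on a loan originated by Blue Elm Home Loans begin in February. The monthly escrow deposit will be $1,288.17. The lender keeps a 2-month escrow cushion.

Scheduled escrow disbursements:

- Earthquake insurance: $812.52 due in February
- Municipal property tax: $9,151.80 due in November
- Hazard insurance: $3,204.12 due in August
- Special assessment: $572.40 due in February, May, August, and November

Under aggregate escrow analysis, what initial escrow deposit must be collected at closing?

$5,152.68

Cushion = 2 × $1,288.17 = $2,576.34
Trial balance (start $0, +$1,288.17 each month, − disbursements):
  Feb: +$1,288.17 − $1,384.92 → -$96.75
  Mar: +$1,288.17 → $1,191.42
  Apr: +$1,288.17 → $2,479.59
  May: +$1,288.17 − $572.40 → $3,195.36
  Jun: +$1,288.17 → $4,483.53
  Jul: +$1,288.17 → $5,771.70
  Aug: +$1,288.17 − $3,776.52 → $3,283.35
  Sep: +$1,288.17 → $4,571.52
  Oct: +$1,288.17 → $5,859.69
  Nov: +$1,288.17 − $9,724.20 → -$2,576.34
  Dec: +$1,288.17 → -$1,288.17
  Jan: +$1,288.17 → $0.00
Lowest trial balance = -$2,576.34 (Nov)
Initial deposit = cushion − low point = $2,576.34 − (-$2,576.34) = $5,152.68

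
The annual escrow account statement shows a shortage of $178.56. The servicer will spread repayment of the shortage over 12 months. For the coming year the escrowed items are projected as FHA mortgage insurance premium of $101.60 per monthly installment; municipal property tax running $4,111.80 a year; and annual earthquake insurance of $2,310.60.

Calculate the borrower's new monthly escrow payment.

$651.68

FHA mortgage insurance premium: $101.60 × 12 = $1,219.20 per year
Municipal property tax: $4,111.80 per year
Earthquake insurance: $2,310.60 per year
Combined annual = $1,219.20 + $4,111.80 + $2,310.60 = $7,641.60
Monthly escrow = $7,641.60 / 12 = $636.80
Shortage spread = $178.56 ÷ 12 = $14.88/mo
New monthly escrow = $636.80 + $14.88 = $651.68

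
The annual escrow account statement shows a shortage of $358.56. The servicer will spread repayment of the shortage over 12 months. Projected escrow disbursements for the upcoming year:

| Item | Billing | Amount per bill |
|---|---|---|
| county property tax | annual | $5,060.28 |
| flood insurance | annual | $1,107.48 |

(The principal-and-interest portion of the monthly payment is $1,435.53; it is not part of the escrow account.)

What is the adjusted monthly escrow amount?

$543.86

County property tax = $5,060.28 annually
Flood insurance = $1,107.48 annually
Yearly total = $6,167.76
Per month = $6,167.76 ÷ 12 = $513.98
Monthly shortage recovery: $358.56 / 12 = $29.88
New monthly escrow = $513.98 + $29.88 = $543.86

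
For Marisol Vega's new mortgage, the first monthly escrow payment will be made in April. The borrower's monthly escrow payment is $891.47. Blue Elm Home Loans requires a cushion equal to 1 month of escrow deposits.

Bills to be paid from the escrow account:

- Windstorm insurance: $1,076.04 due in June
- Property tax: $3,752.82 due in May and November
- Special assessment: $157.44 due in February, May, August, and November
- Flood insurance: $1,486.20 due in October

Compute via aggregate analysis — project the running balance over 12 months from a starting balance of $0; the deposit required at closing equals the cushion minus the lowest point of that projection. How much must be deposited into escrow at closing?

Cushion = 1 × $891.47 = $891.47
Trial balance (start $0, +$891.47 each month, − disbursements):
  Apr: +$891.47 → $891.47
  May: +$891.47 − $3,910.26 → -$2,127.32
  Jun: +$891.47 − $1,076.04 → -$2,311.89
  Jul: +$891.47 → -$1,420.42
  Aug: +$891.47 − $157.44 → -$686.39
  Sep: +$891.47 → $205.08
  Oct: +$891.47 − $1,486.20 → -$389.65
  Nov: +$891.47 − $3,910.26 → -$3,408.44
  Dec: +$891.47 → -$2,516.97
  Jan: +$891.47 → -$1,625.50
  Feb: +$891.47 − $157.44 → -$891.47
  Mar: +$891.47 → $0.00
Lowest trial balance = -$3,408.44 (Nov)
Initial deposit = cushion − low point = $891.47 − (-$3,408.44) = $4,299.91

$4,299.91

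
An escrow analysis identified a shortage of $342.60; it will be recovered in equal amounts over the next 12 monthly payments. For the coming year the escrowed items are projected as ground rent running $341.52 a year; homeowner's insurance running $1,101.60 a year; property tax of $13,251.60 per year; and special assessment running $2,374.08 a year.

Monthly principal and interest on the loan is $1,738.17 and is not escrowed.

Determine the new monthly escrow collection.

Ground rent = $341.52 per year
Homeowner's insurance = $1,101.60 per year
Property tax = $13,251.60 per year
Special assessment = $2,374.08 per year
Total per year = $17,068.80
Monthly escrow = $17,068.80 ÷ 12 = $1,422.40
Monthly shortage recovery: $342.60 / 12 = $28.55
Adjusted monthly = $1,422.40 + $28.55 = $1,450.95

$1,450.95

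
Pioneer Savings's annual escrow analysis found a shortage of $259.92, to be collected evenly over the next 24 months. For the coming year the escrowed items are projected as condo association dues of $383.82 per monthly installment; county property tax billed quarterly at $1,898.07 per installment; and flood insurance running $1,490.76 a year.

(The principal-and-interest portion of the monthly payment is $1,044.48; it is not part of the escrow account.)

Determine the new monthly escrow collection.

Condo association dues: $383.82 × 12 = $4,605.84
County property tax: $1,898.07 × 4 = $7,592.28
Flood insurance: $1,490.76
Combined annual = $4,605.84 + $7,592.28 + $1,490.76 = $13,688.88
Monthly escrow = $13,688.88 / 12 = $1,140.74
Shortage per month = $259.92 ÷ 24 = $10.83
Adjusted monthly = $1,140.74 + $10.83 = $1,151.57

$1,151.57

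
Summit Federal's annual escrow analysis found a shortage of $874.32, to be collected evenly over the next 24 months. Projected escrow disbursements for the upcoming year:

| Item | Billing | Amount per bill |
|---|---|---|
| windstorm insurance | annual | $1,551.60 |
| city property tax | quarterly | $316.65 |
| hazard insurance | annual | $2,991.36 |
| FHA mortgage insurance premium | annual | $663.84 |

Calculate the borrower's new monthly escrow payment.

$575.88

Windstorm insurance: $1,551.60
City property tax: $316.65 × 4 = $1,266.60
Hazard insurance: $2,991.36
FHA mortgage insurance premium: $663.84
Total annual escrow = $1,551.60 + $1,266.60 + $2,991.36 + $663.84 = $6,473.40
Monthly = $6,473.40 / 12 = $539.45
Shortage per month = $874.32 ÷ 24 = $36.43
Adjusted monthly = $539.45 + $36.43 = $575.88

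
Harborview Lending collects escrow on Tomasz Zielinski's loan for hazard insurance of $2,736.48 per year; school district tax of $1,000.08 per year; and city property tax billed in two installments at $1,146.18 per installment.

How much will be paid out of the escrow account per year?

$6,028.92

Hazard insurance = $2,736.48 annually
School district tax = $1,000.08 annually
City property tax = $1,146.18 × 2 = $2,292.36 annually
Annual escrow total = $2,736.48 + $1,000.08 + $2,292.36 = $6,028.92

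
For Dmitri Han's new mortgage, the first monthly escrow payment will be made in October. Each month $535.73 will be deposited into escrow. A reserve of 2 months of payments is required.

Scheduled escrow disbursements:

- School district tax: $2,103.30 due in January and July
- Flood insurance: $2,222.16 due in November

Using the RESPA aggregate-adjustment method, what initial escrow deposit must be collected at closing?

$3,254.00

Cushion = 2 × $535.73 = $1,071.46
Trial balance (start $0, +$535.73 each month, − disbursements):
  Oct: +$535.73 → $535.73
  Nov: +$535.73 − $2,222.16 → -$1,150.70
  Dec: +$535.73 → -$614.97
  Jan: +$535.73 − $2,103.30 → -$2,182.54
  Feb: +$535.73 → -$1,646.81
  Mar: +$535.73 → -$1,111.08
  Apr: +$535.73 → -$575.35
  May: +$535.73 → -$39.62
  Jun: +$535.73 → $496.11
  Jul: +$535.73 − $2,103.30 → -$1,071.46
  Aug: +$535.73 → -$535.73
  Sep: +$535.73 → $0.00
Lowest trial balance = -$2,182.54 (Jan)
Initial deposit = cushion − low point = $1,071.46 − (-$2,182.54) = $3,254.00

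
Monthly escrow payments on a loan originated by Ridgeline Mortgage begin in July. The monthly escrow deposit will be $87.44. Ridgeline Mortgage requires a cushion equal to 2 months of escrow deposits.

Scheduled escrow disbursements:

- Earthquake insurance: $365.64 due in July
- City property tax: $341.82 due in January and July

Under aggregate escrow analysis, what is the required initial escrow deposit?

Cushion = 2 × $87.44 = $174.88
Trial balance (start $0, +$87.44 each month, − disbursements):
  Jul: +$87.44 − $707.46 → -$620.02
  Aug: +$87.44 → -$532.58
  Sep: +$87.44 → -$445.14
  Oct: +$87.44 → -$357.70
  Nov: +$87.44 → -$270.26
  Dec: +$87.44 → -$182.82
  Jan: +$87.44 − $341.82 → -$437.20
  Feb: +$87.44 → -$349.76
  Mar: +$87.44 → -$262.32
  Apr: +$87.44 → -$174.88
  May: +$87.44 → -$87.44
  Jun: +$87.44 → $0.00
Lowest trial balance = -$620.02 (Jul)
Initial deposit = cushion − low point = $174.88 − (-$620.02) = $794.90

$794.90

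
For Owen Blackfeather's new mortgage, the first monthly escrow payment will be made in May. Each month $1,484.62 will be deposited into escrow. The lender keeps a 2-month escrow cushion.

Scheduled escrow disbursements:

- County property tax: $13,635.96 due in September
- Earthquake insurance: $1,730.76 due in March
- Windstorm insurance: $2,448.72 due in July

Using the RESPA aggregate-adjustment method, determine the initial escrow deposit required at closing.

Cushion = 2 × $1,484.62 = $2,969.24
Trial balance (start $0, +$1,484.62 each month, − disbursements):
  May: +$1,484.62 → $1,484.62
  Jun: +$1,484.62 → $2,969.24
  Jul: +$1,484.62 − $2,448.72 → $2,005.14
  Aug: +$1,484.62 → $3,489.76
  Sep: +$1,484.62 − $13,635.96 → -$8,661.58
  Oct: +$1,484.62 → -$7,176.96
  Nov: +$1,484.62 → -$5,692.34
  Dec: +$1,484.62 → -$4,207.72
  Jan: +$1,484.62 → -$2,723.10
  Feb: +$1,484.62 → -$1,238.48
  Mar: +$1,484.62 − $1,730.76 → -$1,484.62
  Apr: +$1,484.62 → $0.00
Lowest trial balance = -$8,661.58 (Sep)
Initial deposit = cushion − low point = $2,969.24 − (-$8,661.58) = $11,630.82

$11,630.82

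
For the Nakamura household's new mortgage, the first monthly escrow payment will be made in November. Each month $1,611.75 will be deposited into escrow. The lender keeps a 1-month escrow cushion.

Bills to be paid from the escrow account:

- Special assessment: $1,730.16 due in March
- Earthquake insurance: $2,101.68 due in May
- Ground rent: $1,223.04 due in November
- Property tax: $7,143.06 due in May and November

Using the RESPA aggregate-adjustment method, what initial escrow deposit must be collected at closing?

Cushion = 1 × $1,611.75 = $1,611.75
Trial balance (start $0, +$1,611.75 each month, − disbursements):
  Nov: +$1,611.75 − $8,366.10 → -$6,754.35
  Dec: +$1,611.75 → -$5,142.60
  Jan: +$1,611.75 → -$3,530.85
  Feb: +$1,611.75 → -$1,919.10
  Mar: +$1,611.75 − $1,730.16 → -$2,037.51
  Apr: +$1,611.75 → -$425.76
  May: +$1,611.75 − $9,244.74 → -$8,058.75
  Jun: +$1,611.75 → -$6,447.00
  Jul: +$1,611.75 → -$4,835.25
  Aug: +$1,611.75 → -$3,223.50
  Sep: +$1,611.75 → -$1,611.75
  Oct: +$1,611.75 → $0.00
Lowest trial balance = -$8,058.75 (May)
Initial deposit = cushion − low point = $1,611.75 − (-$8,058.75) = $9,670.50

$9,670.50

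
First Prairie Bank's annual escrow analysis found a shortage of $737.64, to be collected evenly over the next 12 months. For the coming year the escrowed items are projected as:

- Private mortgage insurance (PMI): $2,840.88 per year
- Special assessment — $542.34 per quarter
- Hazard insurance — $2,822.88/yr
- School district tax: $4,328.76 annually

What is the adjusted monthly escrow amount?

$1,074.96

Private mortgage insurance (PMI) — $2,840.88
Special assessment — $542.34 × 4 = $2,169.36
Hazard insurance — $2,822.88
School district tax — $4,328.76
Total annual escrow = $12,161.88
Monthly escrow = $12,161.88 ÷ 12 = $1,013.49
Shortage spread = $737.64 / 12 = $61.47/mo
Adjusted monthly = $1,013.49 + $61.47 = $1,074.96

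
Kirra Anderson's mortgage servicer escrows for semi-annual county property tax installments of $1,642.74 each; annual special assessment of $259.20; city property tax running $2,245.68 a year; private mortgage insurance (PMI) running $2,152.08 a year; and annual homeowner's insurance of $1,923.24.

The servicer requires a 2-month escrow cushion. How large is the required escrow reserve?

County property tax — $1,642.74 × 2 = $3,285.48 annually
Special assessment — $259.20 annually
City property tax — $2,245.68 annually
Private mortgage insurance (PMI) — $2,152.08 annually
Homeowner's insurance — $1,923.24 annually
Yearly total = $3,285.48 + $259.20 + $2,245.68 + $2,152.08 + $1,923.24 = $9,865.68
Base monthly escrow = $9,865.68 / 12 = $822.14
Required cushion = 2 × $822.14 = $1,644.28

$1,644.28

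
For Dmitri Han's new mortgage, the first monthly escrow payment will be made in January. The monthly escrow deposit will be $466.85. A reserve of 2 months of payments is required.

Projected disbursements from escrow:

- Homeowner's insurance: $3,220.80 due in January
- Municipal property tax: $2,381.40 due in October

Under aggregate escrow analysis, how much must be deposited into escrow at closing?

$3,687.65

Cushion = 2 × $466.85 = $933.70
Trial balance (start $0, +$466.85 each month, − disbursements):
  Jan: +$466.85 − $3,220.80 → -$2,753.95
  Feb: +$466.85 → -$2,287.10
  Mar: +$466.85 → -$1,820.25
  Apr: +$466.85 → -$1,353.40
  May: +$466.85 → -$886.55
  Jun: +$466.85 → -$419.70
  Jul: +$466.85 → $47.15
  Aug: +$466.85 → $514.00
  Sep: +$466.85 → $980.85
  Oct: +$466.85 − $2,381.40 → -$933.70
  Nov: +$466.85 → -$466.85
  Dec: +$466.85 → $0.00
Lowest trial balance = -$2,753.95 (Jan)
Initial deposit = cushion − low point = $933.70 − (-$2,753.95) = $3,687.65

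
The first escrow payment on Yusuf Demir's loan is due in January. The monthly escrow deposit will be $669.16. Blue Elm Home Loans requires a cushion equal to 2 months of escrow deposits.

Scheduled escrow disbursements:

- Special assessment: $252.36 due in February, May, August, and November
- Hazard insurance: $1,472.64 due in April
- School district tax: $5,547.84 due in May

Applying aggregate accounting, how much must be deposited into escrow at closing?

Cushion = 2 × $669.16 = $1,338.32
Trial balance (start $0, +$669.16 each month, − disbursements):
  Jan: +$669.16 → $669.16
  Feb: +$669.16 − $252.36 → $1,085.96
  Mar: +$669.16 → $1,755.12
  Apr: +$669.16 − $1,472.64 → $951.64
  May: +$669.16 − $5,800.20 → -$4,179.40
  Jun: +$669.16 → -$3,510.24
  Jul: +$669.16 → -$2,841.08
  Aug: +$669.16 − $252.36 → -$2,424.28
  Sep: +$669.16 → -$1,755.12
  Oct: +$669.16 → -$1,085.96
  Nov: +$669.16 − $252.36 → -$669.16
  Dec: +$669.16 → $0.00
Lowest trial balance = -$4,179.40 (May)
Initial deposit = cushion − low point = $1,338.32 − (-$4,179.40) = $5,517.72

$5,517.72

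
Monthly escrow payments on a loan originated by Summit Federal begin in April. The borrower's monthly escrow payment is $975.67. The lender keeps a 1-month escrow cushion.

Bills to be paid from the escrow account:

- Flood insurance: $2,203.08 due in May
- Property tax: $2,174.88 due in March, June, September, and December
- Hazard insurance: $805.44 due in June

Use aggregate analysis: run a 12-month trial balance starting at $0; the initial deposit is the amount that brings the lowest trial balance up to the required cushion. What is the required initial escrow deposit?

Cushion = 1 × $975.67 = $975.67
Trial balance (start $0, +$975.67 each month, − disbursements):
  Apr: +$975.67 → $975.67
  May: +$975.67 − $2,203.08 → -$251.74
  Jun: +$975.67 − $2,980.32 → -$2,256.39
  Jul: +$975.67 → -$1,280.72
  Aug: +$975.67 → -$305.05
  Sep: +$975.67 − $2,174.88 → -$1,504.26
  Oct: +$975.67 → -$528.59
  Nov: +$975.67 → $447.08
  Dec: +$975.67 − $2,174.88 → -$752.13
  Jan: +$975.67 → $223.54
  Feb: +$975.67 → $1,199.21
  Mar: +$975.67 − $2,174.88 → $0.00
Lowest trial balance = -$2,256.39 (Jun)
Initial deposit = cushion − low point = $975.67 − (-$2,256.39) = $3,232.06

$3,232.06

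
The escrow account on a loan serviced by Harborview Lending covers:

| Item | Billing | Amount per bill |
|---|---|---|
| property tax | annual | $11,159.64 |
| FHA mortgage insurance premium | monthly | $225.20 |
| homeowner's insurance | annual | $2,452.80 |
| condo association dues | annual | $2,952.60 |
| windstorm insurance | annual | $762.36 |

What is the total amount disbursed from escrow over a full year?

Property tax — $11,159.64 per year
FHA mortgage insurance premium — $225.20 × 12 = $2,702.40 per year
Homeowner's insurance — $2,452.80 per year
Condo association dues — $2,952.60 per year
Windstorm insurance — $762.36 per year
Total per year = $11,159.64 + $2,702.40 + $2,452.80 + $2,952.60 + $762.36 = $20,029.80

$20,029.80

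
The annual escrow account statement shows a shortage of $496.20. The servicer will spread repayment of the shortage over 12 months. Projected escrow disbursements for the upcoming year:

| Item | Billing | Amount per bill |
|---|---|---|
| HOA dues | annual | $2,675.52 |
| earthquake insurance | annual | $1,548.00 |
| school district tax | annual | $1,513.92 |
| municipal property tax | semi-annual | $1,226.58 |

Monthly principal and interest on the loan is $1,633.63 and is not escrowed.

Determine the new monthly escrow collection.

HOA dues — $2,675.52/yr
Earthquake insurance — $1,548.00/yr
School district tax — $1,513.92/yr
Municipal property tax — $1,226.58 × 2 = $2,453.16/yr
Annual escrow total = $8,190.60
Base monthly escrow = $8,190.60 ÷ 12 = $682.55
Shortage per month = $496.20 ÷ 12 = $41.35
Adjusted monthly = $682.55 + $41.35 = $723.90

$723.90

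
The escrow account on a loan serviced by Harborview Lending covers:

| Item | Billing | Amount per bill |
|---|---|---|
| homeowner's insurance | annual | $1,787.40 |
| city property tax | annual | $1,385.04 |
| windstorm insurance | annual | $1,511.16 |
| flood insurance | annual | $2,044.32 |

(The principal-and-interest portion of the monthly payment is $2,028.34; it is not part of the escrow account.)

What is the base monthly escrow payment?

$560.66

Homeowner's insurance: $1,787.40 per year
City property tax: $1,385.04 per year
Windstorm insurance: $1,511.16 per year
Flood insurance: $2,044.32 per year
Total annual escrow = $6,727.92
Monthly = $6,727.92 ÷ 12 = $560.66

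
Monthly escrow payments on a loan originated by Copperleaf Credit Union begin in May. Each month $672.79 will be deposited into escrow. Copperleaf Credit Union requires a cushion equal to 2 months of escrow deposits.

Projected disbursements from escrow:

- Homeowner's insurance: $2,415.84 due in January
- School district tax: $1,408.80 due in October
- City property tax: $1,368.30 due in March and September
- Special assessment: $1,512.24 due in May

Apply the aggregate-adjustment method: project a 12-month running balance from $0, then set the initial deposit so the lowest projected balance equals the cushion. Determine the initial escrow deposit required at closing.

$2,185.03

Cushion = 2 × $672.79 = $1,345.58
Trial balance (start $0, +$672.79 each month, − disbursements):
  May: +$672.79 − $1,512.24 → -$839.45
  Jun: +$672.79 → -$166.66
  Jul: +$672.79 → $506.13
  Aug: +$672.79 → $1,178.92
  Sep: +$672.79 − $1,368.30 → $483.41
  Oct: +$672.79 − $1,408.80 → -$252.60
  Nov: +$672.79 → $420.19
  Dec: +$672.79 → $1,092.98
  Jan: +$672.79 − $2,415.84 → -$650.07
  Feb: +$672.79 → $22.72
  Mar: +$672.79 − $1,368.30 → -$672.79
  Apr: +$672.79 → $0.00
Lowest trial balance = -$839.45 (May)
Initial deposit = cushion − low point = $1,345.58 − (-$839.45) = $2,185.03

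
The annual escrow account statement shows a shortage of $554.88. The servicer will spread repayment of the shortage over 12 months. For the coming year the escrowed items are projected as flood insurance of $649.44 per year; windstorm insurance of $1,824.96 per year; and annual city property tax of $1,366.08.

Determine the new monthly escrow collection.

Flood insurance — $649.44 annually
Windstorm insurance — $1,824.96 annually
City property tax — $1,366.08 annually
Annual escrow total = $3,840.48
Per month = $3,840.48 / 12 = $320.04
Monthly shortage recovery: $554.88 / 12 = $46.24
New monthly escrow = $320.04 + $46.24 = $366.28

$366.28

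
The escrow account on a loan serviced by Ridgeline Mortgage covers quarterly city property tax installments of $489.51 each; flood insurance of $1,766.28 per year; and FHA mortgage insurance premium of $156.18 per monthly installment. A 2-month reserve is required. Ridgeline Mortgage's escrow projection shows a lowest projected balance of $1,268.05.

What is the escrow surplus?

$334.97

City property tax = $489.51 × 4 = $1,958.04/yr
Flood insurance = $1,766.28/yr
FHA mortgage insurance premium = $156.18 × 12 = $1,874.16/yr
Total per year = $1,958.04 + $1,766.28 + $1,874.16 = $5,598.48
Monthly escrow = $5,598.48 / 12 = $466.54
Required reserve = 2 × $466.54 = $933.08
Excess over cushion: $1,268.05 − $933.08 = $334.97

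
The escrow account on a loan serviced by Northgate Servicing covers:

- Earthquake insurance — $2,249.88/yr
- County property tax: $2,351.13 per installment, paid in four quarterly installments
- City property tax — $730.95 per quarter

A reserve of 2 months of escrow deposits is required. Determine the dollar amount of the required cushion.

Earthquake insurance: $2,249.88 annually
County property tax: $2,351.13 × 4 = $9,404.52 annually
City property tax: $730.95 × 4 = $2,923.80 annually
Yearly total = $14,578.20
Per month = $14,578.20 / 12 = $1,214.85
Reserve = 2 × $1,214.85 = $2,429.70

$2,429.70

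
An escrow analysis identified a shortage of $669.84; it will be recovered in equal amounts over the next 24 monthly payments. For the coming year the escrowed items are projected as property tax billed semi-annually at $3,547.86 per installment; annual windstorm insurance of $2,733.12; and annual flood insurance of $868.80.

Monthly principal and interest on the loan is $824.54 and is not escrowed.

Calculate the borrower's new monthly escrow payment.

Property tax = $3,547.86 × 2 = $7,095.72
Windstorm insurance = $2,733.12
Flood insurance = $868.80
Total annual escrow = $7,095.72 + $2,733.12 + $868.80 = $10,697.64
Monthly escrow = $10,697.64 / 12 = $891.47
Shortage per month = $669.84 ÷ 24 = $27.91
New monthly escrow = $891.47 + $27.91 = $919.38

$919.38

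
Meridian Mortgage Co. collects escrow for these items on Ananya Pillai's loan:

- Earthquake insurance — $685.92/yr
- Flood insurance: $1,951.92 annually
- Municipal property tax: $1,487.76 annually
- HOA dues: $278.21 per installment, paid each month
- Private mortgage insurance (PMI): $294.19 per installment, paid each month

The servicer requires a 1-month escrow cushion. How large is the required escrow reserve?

$916.20

Earthquake insurance: $685.92 annually
Flood insurance: $1,951.92 annually
Municipal property tax: $1,487.76 annually
HOA dues: $278.21 × 12 = $3,338.52 annually
Private mortgage insurance (PMI): $294.19 × 12 = $3,530.28 annually
Yearly total = $10,994.40
Monthly escrow = $10,994.40 ÷ 12 = $916.20
Reserve = 1 × $916.20 = $916.20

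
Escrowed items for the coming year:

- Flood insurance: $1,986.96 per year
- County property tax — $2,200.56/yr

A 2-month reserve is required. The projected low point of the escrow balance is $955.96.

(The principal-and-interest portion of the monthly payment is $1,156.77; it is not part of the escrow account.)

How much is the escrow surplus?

$258.04

Flood insurance = $1,986.96 annually
County property tax = $2,200.56 annually
Total annual escrow = $4,187.52
Base monthly escrow = $4,187.52 ÷ 12 = $348.96
Required cushion = 2 × $348.96 = $697.92
Excess over cushion: $955.96 − $697.92 = $258.04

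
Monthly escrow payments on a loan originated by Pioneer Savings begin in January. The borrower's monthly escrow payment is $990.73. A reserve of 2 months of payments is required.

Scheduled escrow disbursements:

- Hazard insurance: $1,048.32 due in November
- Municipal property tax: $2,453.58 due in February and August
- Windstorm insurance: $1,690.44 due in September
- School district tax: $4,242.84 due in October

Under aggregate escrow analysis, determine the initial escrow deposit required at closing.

Cushion = 2 × $990.73 = $1,981.46
Trial balance (start $0, +$990.73 each month, − disbursements):
  Jan: +$990.73 → $990.73
  Feb: +$990.73 − $2,453.58 → -$472.12
  Mar: +$990.73 → $518.61
  Apr: +$990.73 → $1,509.34
  May: +$990.73 → $2,500.07
  Jun: +$990.73 → $3,490.80
  Jul: +$990.73 → $4,481.53
  Aug: +$990.73 − $2,453.58 → $3,018.68
  Sep: +$990.73 − $1,690.44 → $2,318.97
  Oct: +$990.73 − $4,242.84 → -$933.14
  Nov: +$990.73 − $1,048.32 → -$990.73
  Dec: +$990.73 → $0.00
Lowest trial balance = -$990.73 (Nov)
Initial deposit = cushion − low point = $1,981.46 − (-$990.73) = $2,972.19

$2,972.19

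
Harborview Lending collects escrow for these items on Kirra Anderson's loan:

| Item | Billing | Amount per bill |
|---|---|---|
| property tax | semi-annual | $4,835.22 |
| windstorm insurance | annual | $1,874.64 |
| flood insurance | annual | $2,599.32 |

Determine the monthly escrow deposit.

$1,178.70

Property tax — $4,835.22 × 2 = $9,670.44 per year
Windstorm insurance — $1,874.64 per year
Flood insurance — $2,599.32 per year
Total annual escrow = $14,144.40
Per month = $14,144.40 ÷ 12 = $1,178.70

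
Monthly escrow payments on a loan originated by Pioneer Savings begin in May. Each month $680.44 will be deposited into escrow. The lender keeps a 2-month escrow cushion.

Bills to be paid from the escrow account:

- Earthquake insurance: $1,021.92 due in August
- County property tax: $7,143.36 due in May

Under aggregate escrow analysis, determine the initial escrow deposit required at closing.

$7,823.80

Cushion = 2 × $680.44 = $1,360.88
Trial balance (start $0, +$680.44 each month, − disbursements):
  May: +$680.44 − $7,143.36 → -$6,462.92
  Jun: +$680.44 → -$5,782.48
  Jul: +$680.44 → -$5,102.04
  Aug: +$680.44 − $1,021.92 → -$5,443.52
  Sep: +$680.44 → -$4,763.08
  Oct: +$680.44 → -$4,082.64
  Nov: +$680.44 → -$3,402.20
  Dec: +$680.44 → -$2,721.76
  Jan: +$680.44 → -$2,041.32
  Feb: +$680.44 → -$1,360.88
  Mar: +$680.44 → -$680.44
  Apr: +$680.44 → $0.00
Lowest trial balance = -$6,462.92 (May)
Initial deposit = cushion − low point = $1,360.88 − (-$6,462.92) = $7,823.80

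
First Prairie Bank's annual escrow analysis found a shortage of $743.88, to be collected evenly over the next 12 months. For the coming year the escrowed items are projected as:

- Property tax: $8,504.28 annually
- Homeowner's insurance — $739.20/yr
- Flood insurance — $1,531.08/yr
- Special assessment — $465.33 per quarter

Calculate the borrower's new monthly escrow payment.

$1,114.98

Property tax: $8,504.28 per year
Homeowner's insurance: $739.20 per year
Flood insurance: $1,531.08 per year
Special assessment: $465.33 × 4 = $1,861.32 per year
Total annual escrow = $8,504.28 + $739.20 + $1,531.08 + $1,861.32 = $12,635.88
Base monthly escrow = $12,635.88 / 12 = $1,052.99
Shortage per month = $743.88 ÷ 12 = $61.99
New monthly escrow = $1,052.99 + $61.99 = $1,114.98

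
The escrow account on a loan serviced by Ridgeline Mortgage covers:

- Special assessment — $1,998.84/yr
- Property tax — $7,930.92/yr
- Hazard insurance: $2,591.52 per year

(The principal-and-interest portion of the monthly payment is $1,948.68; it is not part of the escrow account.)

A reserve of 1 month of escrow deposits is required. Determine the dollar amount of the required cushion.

$1,043.44

Special assessment = $1,998.84
Property tax = $7,930.92
Hazard insurance = $2,591.52
Combined annual = $1,998.84 + $7,930.92 + $2,591.52 = $12,521.28
Monthly escrow = $12,521.28 / 12 = $1,043.44
Cushion = 1 × $1,043.44 = $1,043.44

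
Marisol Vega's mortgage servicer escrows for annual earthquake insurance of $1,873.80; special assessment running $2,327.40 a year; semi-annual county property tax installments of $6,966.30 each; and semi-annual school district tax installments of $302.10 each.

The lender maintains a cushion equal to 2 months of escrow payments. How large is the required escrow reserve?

$3,123.00

Earthquake insurance: $1,873.80/yr
Special assessment: $2,327.40/yr
County property tax: $6,966.30 × 2 = $13,932.60/yr
School district tax: $302.10 × 2 = $604.20/yr
Total annual escrow = $1,873.80 + $2,327.40 + $13,932.60 + $604.20 = $18,738.00
Monthly escrow = $18,738.00 / 12 = $1,561.50
Cushion = 2 × $1,561.50 = $3,123.00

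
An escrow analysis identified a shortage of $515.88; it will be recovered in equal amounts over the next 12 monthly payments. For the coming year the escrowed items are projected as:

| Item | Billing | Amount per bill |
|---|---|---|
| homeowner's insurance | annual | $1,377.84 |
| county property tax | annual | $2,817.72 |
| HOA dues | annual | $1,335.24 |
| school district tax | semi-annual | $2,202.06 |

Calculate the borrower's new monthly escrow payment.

Homeowner's insurance = $1,377.84 per year
County property tax = $2,817.72 per year
HOA dues = $1,335.24 per year
School district tax = $2,202.06 × 2 = $4,404.12 per year
Total per year = $1,377.84 + $2,817.72 + $1,335.24 + $4,404.12 = $9,934.92
Base monthly escrow = $9,934.92 ÷ 12 = $827.91
Monthly shortage recovery: $515.88 / 12 = $42.99
Adjusted monthly = $827.91 + $42.99 = $870.90

$870.90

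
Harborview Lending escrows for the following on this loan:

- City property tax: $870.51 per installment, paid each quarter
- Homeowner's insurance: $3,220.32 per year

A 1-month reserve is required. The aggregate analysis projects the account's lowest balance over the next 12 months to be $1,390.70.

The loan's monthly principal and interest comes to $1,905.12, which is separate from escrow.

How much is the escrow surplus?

$832.17

City property tax — $870.51 × 4 = $3,482.04
Homeowner's insurance — $3,220.32
Combined annual = $6,702.36
Per month = $6,702.36 / 12 = $558.53
Required reserve = 1 × $558.53 = $558.53
Excess over cushion: $1,390.70 − $558.53 = $832.17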